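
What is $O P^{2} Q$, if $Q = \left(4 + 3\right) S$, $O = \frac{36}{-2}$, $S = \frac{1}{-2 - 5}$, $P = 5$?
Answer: $450$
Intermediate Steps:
$S = - \frac{1}{7}$ ($S = \frac{1}{-7} = - \frac{1}{7} \approx -0.14286$)
$O = -18$ ($O = 36 \left(- \frac{1}{2}\right) = -18$)
$Q = -1$ ($Q = \left(4 + 3\right) \left(- \frac{1}{7}\right) = 7 \left(- \frac{1}{7}\right) = -1$)
$O P^{2} Q = - 18 \cdot 5^{2} \left(-1\right) = \left(-18\right) 25 \left(-1\right) = \left(-450\right) \left(-1\right) = 450$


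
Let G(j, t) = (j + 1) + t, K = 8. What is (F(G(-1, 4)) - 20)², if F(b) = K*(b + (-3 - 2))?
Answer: 784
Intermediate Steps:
G(j, t) = 1 + j + t (G(j, t) = (1 + j) + t = 1 + j + t)
F(b) = -40 + 8*b (F(b) = 8*(b + (-3 - 2)) = 8*(b - 5) = 8*(-5 + b) = -40 + 8*b)
(F(G(-1, 4)) - 20)² = ((-40 + 8*(1 - 1 + 4)) - 20)² = ((-40 + 8*4) - 20)² = ((-40 + 32) - 20)² = (-8 - 20)² = (-28)² = 784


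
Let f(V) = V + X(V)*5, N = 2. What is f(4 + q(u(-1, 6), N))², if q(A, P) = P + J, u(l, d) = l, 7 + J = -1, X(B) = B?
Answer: 144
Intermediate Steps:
J = -8 (J = -7 - 1 = -8)
q(A, P) = -8 + P (q(A, P) = P - 8 = -8 + P)
f(V) = 6*V (f(V) = V + V*5 = V + 5*V = 6*V)
f(4 + q(u(-1, 6), N))² = (6*(4 + (-8 + 2)))² = (6*(4 - 6))² = (6*(-2))² = (-12)² = 144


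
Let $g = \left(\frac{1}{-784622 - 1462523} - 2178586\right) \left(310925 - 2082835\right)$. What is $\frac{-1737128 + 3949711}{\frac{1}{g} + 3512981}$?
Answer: $\frac{225802169277565606214678}{358512530572128458432583} \approx 0.62983$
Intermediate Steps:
$g = \frac{102053649186297466}{26437}$ ($g = \left(\frac{1}{-2247145} - 2178586\right) \left(-1771910\right) = \left(- \frac{1}{2247145} - 2178586\right) \left(-1771910\right) = \left(- \frac{4895598636971}{2247145}\right) \left(-1771910\right) = \frac{102053649186297466}{26437} \approx 3.8603 \cdot 10^{12}$)
$\frac{-1737128 + 3949711}{\frac{1}{g} + 3512981} = \frac{-1737128 + 3949711}{\frac{1}{\frac{102053649186297466}{26437}} + 3512981} = \frac{2212583}{\frac{26437}{102053649186297466} + 3512981} = \frac{2212583}{\frac{358512530572128458432583}{102053649186297466}} = 2212583 \cdot \frac{102053649186297466}{358512530572128458432583} = \frac{225802169277565606214678}{358512530572128458432583}$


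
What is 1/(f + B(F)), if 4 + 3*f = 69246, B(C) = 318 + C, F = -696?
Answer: 3/68108 ≈ 4.4048e-5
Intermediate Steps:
f = 69242/3 (f = -4/3 + (⅓)*69246 = -4/3 + 23082 = 69242/3 ≈ 23081.)
1/(f + B(F)) = 1/(69242/3 + (318 - 696)) = 1/(69242/3 - 378) = 1/(68108/3) = 3/68108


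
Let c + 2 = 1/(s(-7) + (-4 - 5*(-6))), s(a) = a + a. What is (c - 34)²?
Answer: 185761/144 ≈ 1290.0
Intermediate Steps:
s(a) = 2*a
c = -23/12 (c = -2 + 1/(2*(-7) + (-4 - 5*(-6))) = -2 + 1/(-14 + (-4 + 30)) = -2 + 1/(-14 + 26) = -2 + 1/12 = -23/12 ≈ -1.9167)
(c - 34)² = (-23/12 - 34)² = (-431/12)² = 185761/144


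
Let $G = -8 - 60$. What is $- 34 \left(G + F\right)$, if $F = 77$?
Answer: $-306$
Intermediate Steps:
$G = -68$
$- 34 \left(G + F\right) = - 34 \left(-68 + 77\right) = \left(-34\right) 9 = -306$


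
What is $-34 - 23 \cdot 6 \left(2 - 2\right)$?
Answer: $-34$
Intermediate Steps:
$-34 - 23 \cdot 6 \left(2 - 2\right) = -34 - 23 \cdot 6 \cdot 0 = -34 - 0 = -34 + 0 = -34$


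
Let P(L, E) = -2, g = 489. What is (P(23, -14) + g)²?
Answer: 237169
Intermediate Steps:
(P(23, -14) + g)² = (-2 + 489)² = 487² = 237169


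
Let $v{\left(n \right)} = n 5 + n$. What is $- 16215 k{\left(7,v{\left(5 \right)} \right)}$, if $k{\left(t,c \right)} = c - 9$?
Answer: $-340515$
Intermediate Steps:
$v{\left(n \right)} = 6 n$ ($v{\left(n \right)} = 5 n + n = 6 n$)
$k{\left(t,c \right)} = -9 + c$ ($k{\left(t,c \right)} = c - 9 = -9 + c$)
$- 16215 k{\left(7,v{\left(5 \right)} \right)} = - 16215 \left(-9 + 6 \cdot 5\right) = - 16215 \left(-9 + 30\right) = \left(-16215\right) 21 = -340515$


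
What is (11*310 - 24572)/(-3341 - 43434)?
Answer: 21162/46775 ≈ 0.45242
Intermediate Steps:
(11*310 - 24572)/(-3341 - 43434) = (3410 - 24572)/(-46775) = -21162*(-1/46775) = 21162/46775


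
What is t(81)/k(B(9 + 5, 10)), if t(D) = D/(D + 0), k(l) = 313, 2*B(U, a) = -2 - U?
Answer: 1/313 ≈ 0.0031949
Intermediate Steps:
B(U, a) = -1 - U/2 (B(U, a) = (-2 - U)/2 = -1 - U/2)
t(D) = 1 (t(D) = D/D = 1)
t(81)/k(B(9 + 5, 10)) = 1/313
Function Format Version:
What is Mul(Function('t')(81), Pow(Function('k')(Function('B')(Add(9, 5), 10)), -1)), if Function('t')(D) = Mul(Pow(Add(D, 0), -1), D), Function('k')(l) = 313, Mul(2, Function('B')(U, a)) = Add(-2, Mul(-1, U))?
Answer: Rational(1, 313) ≈ 0.0031949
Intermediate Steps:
Function('B')(U, a) = Add(-1, Mul(Rational(-1, 2), U)) (Function('B')(U, a) = Mul(Rational(1, 2), Add(-2, Mul(-1, U))) = Add(-1, Mul(Rational(-1, 2), U)))
Function('t')(D) = 1 (Function('t')(D) = Mul(Pow(D, -1), D) = 1)
Mul(Function('t')(81), Pow(Function('k')(Function('B')(Add(9, 5), 10)), -1)) = Mul(1, Pow(313, -1)) = Mul(1, Rational(1, 313)) = Rational(1, 313)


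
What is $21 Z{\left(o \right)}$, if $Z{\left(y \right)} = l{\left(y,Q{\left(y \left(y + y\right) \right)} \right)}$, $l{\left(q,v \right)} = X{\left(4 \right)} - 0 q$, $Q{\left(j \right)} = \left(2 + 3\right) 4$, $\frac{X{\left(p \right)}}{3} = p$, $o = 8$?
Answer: $252$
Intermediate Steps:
$X{\left(p \right)} = 3 p$
$Q{\left(j \right)} = 20$ ($Q{\left(j \right)} = 5 \cdot 4 = 20$)
$l{\left(q,v \right)} = 12$ ($l{\left(q,v \right)} = 3 \cdot 4 - 0 q = 12 - 0 = 12 + 0 = 12$)
$Z{\left(y \right)} = 12$
$21 Z{\left(o \right)} = 21 \cdot 12 = 252$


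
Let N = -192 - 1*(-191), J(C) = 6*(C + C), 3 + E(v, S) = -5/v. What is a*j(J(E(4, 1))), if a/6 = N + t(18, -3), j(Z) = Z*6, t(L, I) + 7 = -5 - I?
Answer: 18360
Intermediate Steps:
E(v, S) = -3 - 5/v
t(L, I) = -12 - I (t(L, I) = -7 + (-5 - I) = -12 - I)
J(C) = 12*C (J(C) = 6*(2*C) = 12*C)
j(Z) = 6*Z
N = -1 (N = -192 + 191 = -1)
a = -60 (a = 6*(-1 + (-12 - 1*(-3))) = 6*(-1 + (-12 + 3)) = 6*(-1 - 9) = 6*(-10) = -60)
a*j(J(E(4, 1))) = -360*12*(-3 - 5/4) = -360*12*(-17/4) = -360*(-51) = -60*(-306) = 18360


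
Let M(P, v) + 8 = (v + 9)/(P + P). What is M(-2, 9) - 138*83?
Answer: -22933/2 ≈ -11467.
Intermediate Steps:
M(P, v) = -8 + (9 + v)/(2*P) (M(P, v) = -8 + (v + 9)/(P + P) = -8 + (9 + v)/((2*P)) = -8 + (9 + v)*(1/(2*P)) = -8 + (9 + v)/(2*P))
M(-2, 9) - 138*83 = (½)*(9 + 9 - 16*(-2))/(-2) - 138*83 = (½)*(-½)*(9 + 9 + 32) - 11454 = (½)*(-½)*50 - 11454 = -25/2 - 11454 = -22933/2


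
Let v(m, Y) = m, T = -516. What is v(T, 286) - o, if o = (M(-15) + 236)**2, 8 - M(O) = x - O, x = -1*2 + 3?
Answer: -52500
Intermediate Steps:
x = 1 (x = -2 + 3 = 1)
M(O) = 7 + O (M(O) = 8 - (1 - O) = 8 + (-1 + O) = 7 + O)
o = 51984 (o = ((7 - 15) + 236)**2 = (-8 + 236)**2 = 228**2 = 51984)
v(T, 286) - o = -516 - 1*51984 = -516 - 51984 = -52500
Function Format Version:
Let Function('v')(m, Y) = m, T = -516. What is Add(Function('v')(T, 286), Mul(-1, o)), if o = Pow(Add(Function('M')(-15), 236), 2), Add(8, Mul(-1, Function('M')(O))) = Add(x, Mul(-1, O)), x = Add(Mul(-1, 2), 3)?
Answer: -52500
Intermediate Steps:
x = 1 (x = Add(-2, 3) = 1)
Function('M')(O) = Add(7, O) (Function('M')(O) = Add(8, Mul(-1, Add(1, Mul(-1, O)))) = Add(8, Add(-1, O)) = Add(7, O))
o = 51984 (o = Pow(Add(Add(7, -15), 236), 2) = Pow(Add(-8, 236), 2) = Pow(228, 2) = 51984)
Add(Function('v')(T, 286), Mul(-1, o)) = Add(-516, Mul(-1, 51984)) = Add(-516, -51984) = -52500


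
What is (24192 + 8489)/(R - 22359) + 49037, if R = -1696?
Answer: 1179552354/24055 ≈ 49036.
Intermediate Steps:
(24192 + 8489)/(R - 22359) + 49037 = (24192 + 8489)/(-1696 - 22359) + 49037 = 32681/(-24055) + 49037 = 32681*(-1/24055) + 49037 = -32681/24055 + 49037 = 1179552354/24055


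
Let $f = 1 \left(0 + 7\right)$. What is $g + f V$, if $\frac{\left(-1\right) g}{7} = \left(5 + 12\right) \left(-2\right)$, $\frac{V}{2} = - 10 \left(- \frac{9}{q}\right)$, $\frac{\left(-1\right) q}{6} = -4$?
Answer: $\frac{581}{2} \approx 290.5$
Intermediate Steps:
$q = 24$ ($q = \left(-6\right) \left(-4\right) = 24$)
$f = 7$ ($f = 1 \cdot 7 = 7$)
$V = \frac{15}{2}$ ($V = 2 \left(- 10 \left(- \frac{9}{24}\right)\right) = 2 \left(- 10 \left(\left(-9\right) \frac{1}{24}\right)\right) = 2 \left(\left(-10\right) \left(- \frac{3}{8}\right)\right) = 2 \cdot \frac{15}{4} = \frac{15}{2} \approx 7.5$)
$g = 238$ ($g = - 7 \left(5 + 12\right) \left(-2\right) = - 7 \cdot 17 \left(-2\right) = \left(-7\right) \left(-34\right) = 238$)
$g + f V = 238 + 7 \cdot \frac{15}{2} = 238 + \frac{105}{2} = \frac{581}{2}$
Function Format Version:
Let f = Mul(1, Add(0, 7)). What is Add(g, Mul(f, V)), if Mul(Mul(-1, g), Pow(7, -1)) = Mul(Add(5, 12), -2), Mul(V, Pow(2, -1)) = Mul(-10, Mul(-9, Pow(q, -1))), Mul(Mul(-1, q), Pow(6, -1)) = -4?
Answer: Rational(581, 2) ≈ 290.50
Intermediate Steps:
q = 24 (q = Mul(-6, -4) = 24)
f = 7 (f = Mul(1, 7) = 7)
V = Rational(15, 2) (V = Mul(2, Mul(-10, Mul(-9, Pow(24, -1)))) = Mul(2, Mul(-10, Mul(-9, Rational(1, 24)))) = Mul(2, Mul(-10, Rational(-3, 8))) = Mul(2, Rational(15, 4)) = Rational(15, 2) ≈ 7.5000)
g = 238 (g = Mul(-7, Mul(Add(5, 12), -2)) = Mul(-7, Mul(17, -2)) = Mul(-7, -34) = 238)
Add(g, Mul(f, V)) = Add(238, Mul(7, Rational(15, 2))) = Add(238, Rational(105, 2)) = Rational(581, 2)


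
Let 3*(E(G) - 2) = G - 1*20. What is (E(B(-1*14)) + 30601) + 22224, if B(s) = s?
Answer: 158447/3 ≈ 52816.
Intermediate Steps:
E(G) = -14/3 + G/3 (E(G) = 2 + (G - 1*20)/3 = 2 + (G - 20)/3 = 2 + (-20 + G)/3 = 2 + (-20/3 + G/3) = -14/3 + G/3)
(E(B(-1*14)) + 30601) + 22224 = ((-14/3 + (-1*14)/3) + 30601) + 22224 = ((-14/3 + (⅓)*(-14)) + 30601) + 22224 = ((-14/3 - 14/3) + 30601) + 22224 = (-28/3 + 30601) + 22224 = 91775/3 + 22224 = 158447/3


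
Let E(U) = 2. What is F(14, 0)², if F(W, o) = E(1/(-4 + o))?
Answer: 4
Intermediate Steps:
F(W, o) = 2
F(14, 0)² = 2² = 4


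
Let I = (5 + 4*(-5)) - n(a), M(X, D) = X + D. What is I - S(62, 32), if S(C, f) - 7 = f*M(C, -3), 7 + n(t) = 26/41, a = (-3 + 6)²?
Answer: -78049/41 ≈ -1903.6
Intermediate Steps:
M(X, D) = D + X
a = 9 (a = 3² = 9)
n(t) = -261/41 (n(t) = -7 + 26/41 = -261/41)
I = -354/41 (I = (5 + 4*(-5)) - 1*(-261/41) = (5 - 20) + 261/41 = -15 + 261/41 = -354/41 ≈ -8.6341)
S(C, f) = 7 + f*(-3 + C)
I - S(62, 32) = -354/41 - (7 + 32*(-3 + 62)) = -354/41 - (7 + 32*59) = -354/41 - (7 + 1888) = -354/41 - 1*1895 = -354/41 - 1895 = -78049/41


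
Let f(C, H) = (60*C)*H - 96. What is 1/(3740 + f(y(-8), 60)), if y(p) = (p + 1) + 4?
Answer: -1/7156 ≈ -0.00013974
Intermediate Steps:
y(p) = 5 + p (y(p) = (1 + p) + 4 = 5 + p)
f(C, H) = -96 + 60*C*H (f(C, H) = 60*C*H - 96 = -96 + 60*C*H)
1/(3740 + f(y(-8), 60)) = 1/(3740 + (-96 + 60*(5 - 8)*60)) = 1/(3740 + (-96 + 60*(-3)*60)) = 1/(3740 + (-96 - 10800)) = 1/(3740 - 10896) = 1/(-7156) = -1/7156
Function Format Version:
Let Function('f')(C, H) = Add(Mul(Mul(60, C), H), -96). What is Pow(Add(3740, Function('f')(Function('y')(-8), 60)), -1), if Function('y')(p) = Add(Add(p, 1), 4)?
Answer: Rational(-1, 7156) ≈ -0.00013974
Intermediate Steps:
Function('y')(p) = Add(5, p) (Function('y')(p) = Add(Add(1, p), 4) = Add(5, p))
Function('f')(C, H) = Add(-96, Mul(60, C, H)) (Function('f')(C, H) = Add(Mul(60, C, H), -96) = Add(-96, Mul(60, C, H)))
Pow(Add(3740, Function('f')(Function('y')(-8), 60)), -1) = Pow(Add(3740, Add(-96, Mul(60, Add(5, -8), 60))), -1) = Pow(Add(3740, Add(-96, Mul(60, -3, 60))), -1) = Pow(Add(3740, Add(-96, -10800)), -1) = Pow(Add(3740, -10896), -1) = Pow(-7156, -1) = Rational(-1, 7156)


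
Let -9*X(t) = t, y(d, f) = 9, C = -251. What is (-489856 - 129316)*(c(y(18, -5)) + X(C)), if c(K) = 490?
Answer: -2885960692/9 ≈ -3.2066e+8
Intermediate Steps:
X(t) = -t/9
(-489856 - 129316)*(c(y(18, -5)) + X(C)) = (-489856 - 129316)*(490 - ⅑*(-251)) = -619172*(490 + 251/9) = -619172*4661/9 = -2885960692/9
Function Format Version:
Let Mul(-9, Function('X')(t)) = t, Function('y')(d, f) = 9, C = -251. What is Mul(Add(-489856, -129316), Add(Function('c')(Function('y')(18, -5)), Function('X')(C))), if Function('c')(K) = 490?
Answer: Rational(-2885960692, 9) ≈ -3.2066e+8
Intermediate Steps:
Function('X')(t) = Mul(Rational(-1, 9), t)
Mul(Add(-489856, -129316), Add(Function('c')(Function('y')(18, -5)), Function('X')(C))) = Mul(Add(-489856, -129316), Add(490, Mul(Rational(-1, 9), -251))) = Mul(-619172, Add(490, Rational(251, 9))) = Mul(-619172, Rational(4661, 9)) = Rational(-2885960692, 9)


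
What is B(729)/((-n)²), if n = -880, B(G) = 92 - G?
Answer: -637/774400 ≈ -0.00082257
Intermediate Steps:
B(729)/((-n)²) = (92 - 1*729)/((-1*(-880))²) = (92 - 729)/(880²) = -637/774400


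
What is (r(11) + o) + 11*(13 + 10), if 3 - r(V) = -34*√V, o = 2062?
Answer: 2318 + 34*√11 ≈ 2430.8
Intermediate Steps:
r(V) = 3 + 34*√V (r(V) = 3 - (-34)*√V = 3 + 34*√V)
(r(11) + o) + 11*(13 + 10) = ((3 + 34*√11) + 2062) + 11*(13 + 10) = (2065 + 34*√11) + 11*23 = (2065 + 34*√11) + 253 = 2318 + 34*√11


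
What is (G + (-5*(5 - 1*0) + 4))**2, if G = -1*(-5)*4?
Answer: 1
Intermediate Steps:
G = 20 (G = 5*4 = 20)
(G + (-5*(5 - 1*0) + 4))**2 = (20 + (-5*(5 - 1*0) + 4))**2 = (20 + (-5*(5 + 0) + 4))**2 = (20 + (-5*5 + 4))**2 = (20 + (-25 + 4))**2 = (20 - 21)**2 = (-1)**2 = 1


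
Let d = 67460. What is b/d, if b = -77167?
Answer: -77167/67460 ≈ -1.1439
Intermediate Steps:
b/d = -77167/67460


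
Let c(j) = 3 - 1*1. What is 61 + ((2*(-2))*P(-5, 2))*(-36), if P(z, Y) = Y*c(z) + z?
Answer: -83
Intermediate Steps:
c(j) = 2 (c(j) = 3 - 1 = 2)
P(z, Y) = z + 2*Y (P(z, Y) = Y*2 + z = 2*Y + z = z + 2*Y)
61 + ((2*(-2))*P(-5, 2))*(-36) = 61 + ((2*(-2))*(-5 + 2*2))*(-36) = 61 - 4*(-5 + 4)*(-36) = 61 - 4*(-1)*(-36) = 61 + 4*(-36) = 61 - 144 = -83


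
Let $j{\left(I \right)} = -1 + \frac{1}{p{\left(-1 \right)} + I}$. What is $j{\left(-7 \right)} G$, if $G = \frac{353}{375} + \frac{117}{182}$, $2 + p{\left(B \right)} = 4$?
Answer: $- \frac{8317}{4375} \approx -1.901$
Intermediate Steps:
$p{\left(B \right)} = 2$ ($p{\left(B \right)} = -2 + 4 = 2$)
$j{\left(I \right)} = -1 + \frac{1}{2 + I}$
$G = \frac{8317}{5250}$ ($G = 353 \cdot \frac{1}{375} + 117 \cdot \frac{1}{182} = \frac{353}{375} + \frac{9}{14} = \frac{8317}{5250} \approx 1.5842$)
$j{\left(-7 \right)} G = \frac{-1 - -7}{2 - 7} \cdot \frac{8317}{5250} = \frac{-1 + 7}{-5} \cdot \frac{8317}{5250} = \left(- \frac{1}{5}\right) 6 \cdot \frac{8317}{5250} = \left(- \frac{6}{5}\right) \frac{8317}{5250} = - \frac{8317}{4375}$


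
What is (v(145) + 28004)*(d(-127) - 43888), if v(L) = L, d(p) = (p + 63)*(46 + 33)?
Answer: -1377724656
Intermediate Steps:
d(p) = 4977 + 79*p (d(p) = (63 + p)*79 = 4977 + 79*p)
(v(145) + 28004)*(d(-127) - 43888) = (145 + 28004)*((4977 + 79*(-127)) - 43888) = 28149*((4977 - 10033) - 43888) = 28149*(-5056 - 43888) = 28149*(-48944) = -1377724656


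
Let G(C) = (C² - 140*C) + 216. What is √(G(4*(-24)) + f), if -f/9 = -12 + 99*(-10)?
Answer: √31890 ≈ 178.58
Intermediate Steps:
f = 9018 (f = -9*(-12 + 99*(-10)) = -9*(-12 - 990) = -9*(-1002) = 9018)
G(C) = 216 + C² - 140*C
√(G(4*(-24)) + f) = √((216 + (4*(-24))² - 560*(-24)) + 9018) = √((216 + (-96)² - 140*(-96)) + 9018) = √((216 + 9216 + 13440) + 9018) = √(22872 + 9018) = √31890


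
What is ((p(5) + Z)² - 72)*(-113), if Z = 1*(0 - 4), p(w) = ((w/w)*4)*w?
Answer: -20792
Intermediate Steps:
p(w) = 4*w (p(w) = (1*4)*w = 4*w)
Z = -4 (Z = 1*(-4) = -4)
((p(5) + Z)² - 72)*(-113) = ((4*5 - 4)² - 72)*(-113) = ((20 - 4)² - 72)*(-113) = (16² - 72)*(-113) = (256 - 72)*(-113) = 184*(-113) = -20792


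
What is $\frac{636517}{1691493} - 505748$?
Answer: $- \frac{855468565247}{1691493} \approx -5.0575 \cdot 10^{5}$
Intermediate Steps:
$\frac{636517}{1691493} - 505748 = - \frac{855468565247}{1691493}$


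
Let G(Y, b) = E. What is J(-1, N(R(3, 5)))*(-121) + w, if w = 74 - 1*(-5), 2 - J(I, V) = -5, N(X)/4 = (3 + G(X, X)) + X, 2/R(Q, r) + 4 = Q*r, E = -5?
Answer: -768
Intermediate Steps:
G(Y, b) = -5
R(Q, r) = 2/(-4 + Q*r)
N(X) = -8 + 4*X (N(X) = 4*((3 - 5) + X) = 4*(-2 + X) = -8 + 4*X)
J(I, V) = 7 (J(I, V) = 2 - 1*(-5) = 2 + 5 = 7)
w = 79 (w = 74 + 5 = 79)
J(-1, N(R(3, 5)))*(-121) + w = 7*(-121) + 79 = -847 + 79 = -768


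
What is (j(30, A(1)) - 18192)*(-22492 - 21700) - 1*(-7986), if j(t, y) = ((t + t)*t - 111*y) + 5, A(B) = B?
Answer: 729087602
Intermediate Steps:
j(t, y) = 5 - 111*y + 2*t**2 (j(t, y) = ((2*t)*t - 111*y) + 5 = (2*t**2 - 111*y) + 5 = (-111*y + 2*t**2) + 5 = 5 - 111*y + 2*t**2)
(j(30, A(1)) - 18192)*(-22492 - 21700) - 1*(-7986) = ((5 - 111*1 + 2*30**2) - 18192)*(-22492 - 21700) - 1*(-7986) = ((5 - 111 + 2*900) - 18192)*(-44192) + 7986 = ((5 - 111 + 1800) - 18192)*(-44192) + 7986 = (1694 - 18192)*(-44192) + 7986 = -16498*(-44192) + 7986 = 729079616 + 7986 = 729087602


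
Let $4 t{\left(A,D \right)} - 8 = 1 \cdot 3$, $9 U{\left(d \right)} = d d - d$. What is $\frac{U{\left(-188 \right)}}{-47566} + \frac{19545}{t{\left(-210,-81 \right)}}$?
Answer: $\frac{1859333226}{261613} \approx 7107.2$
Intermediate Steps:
$U{\left(d \right)} = - \frac{d}{9} + \frac{d^{2}}{9}$ ($U{\left(d \right)} = \frac{d d - d}{9} = \frac{d^{2} - d}{9} = - \frac{d}{9} + \frac{d^{2}}{9}$)
$t{\left(A,D \right)} = \frac{11}{4}$ ($t{\left(A,D \right)} = 2 + \frac{1 \cdot 3}{4} = 2 + \frac{1}{4} \cdot 3 = 2 + \frac{3}{4} = \frac{11}{4}$)
$\frac{U{\left(-188 \right)}}{-47566} + \frac{19545}{t{\left(-210,-81 \right)}} = \frac{\frac{1}{9} \left(-188\right) \left(-1 - 188\right)}{-47566} + \frac{19545}{\frac{11}{4}} = \frac{1}{9} \left(-188\right) \left(-189\right) \left(- \frac{1}{47566}\right) + 19545 \cdot \frac{4}{11} = 3948 \left(- \frac{1}{47566}\right) + \frac{78180}{11} = - \frac{1974}{23783} + \frac{78180}{11} = \frac{1859333226}{261613}$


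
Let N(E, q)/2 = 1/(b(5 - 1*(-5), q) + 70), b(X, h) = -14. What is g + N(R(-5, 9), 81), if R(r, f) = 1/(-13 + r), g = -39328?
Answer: -1101183/28 ≈ -39328.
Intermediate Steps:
N(E, q) = 1/28 (N(E, q) = 2/(-14 + 70) = 2/56 = 2*(1/56) = 1/28)
g + N(R(-5, 9), 81) = -39328 + 1/28 = -1101183/28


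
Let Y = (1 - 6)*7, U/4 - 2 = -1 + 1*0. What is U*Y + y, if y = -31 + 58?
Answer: -113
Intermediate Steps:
U = 4 (U = 8 + 4*(-1 + 1*0) = 8 + 4*(-1 + 0) = 8 + 4*(-1) = 8 - 4 = 4)
y = 27
Y = -35 (Y = -5*7 = -35)
U*Y + y = 4*(-35) + 27 = -140 + 27 = -113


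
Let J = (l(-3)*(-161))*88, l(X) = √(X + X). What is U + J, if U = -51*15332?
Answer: -781932 - 14168*I*√6 ≈ -7.8193e+5 - 34704.0*I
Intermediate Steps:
U = -781932
l(X) = √2*√X (l(X) = √(2*X) = √2*√X)
J = -14168*I*√6 (J = ((√2*√(-3))*(-161))*88 = ((√2*(I*√3))*(-161))*88 = ((I*√6)*(-161))*88 = -161*I*√6*88 = -14168*I*√6 ≈ -34704.0*I)
U + J = -781932 - 14168*I*√6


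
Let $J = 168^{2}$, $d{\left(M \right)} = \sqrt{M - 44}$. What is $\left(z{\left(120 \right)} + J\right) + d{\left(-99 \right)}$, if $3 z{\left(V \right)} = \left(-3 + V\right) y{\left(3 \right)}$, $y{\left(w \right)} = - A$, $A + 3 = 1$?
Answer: $28302 + i \sqrt{143} \approx 28302.0 + 11.958 i$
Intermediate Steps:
$A = -2$ ($A = -3 + 1 = -2$)
$y{\left(w \right)} = 2$ ($y{\left(w \right)} = \left(-1\right) \left(-2\right) = 2$)
$d{\left(M \right)} = \sqrt{-44 + M}$
$z{\left(V \right)} = -2 + \frac{2 V}{3}$ ($z{\left(V \right)} = \frac{\left(-3 + V\right) 2}{3} = \frac{-6 + 2 V}{3} = -2 + \frac{2 V}{3}$)
$J = 28224$
$\left(z{\left(120 \right)} + J\right) + d{\left(-99 \right)} = \left(\left(-2 + \frac{2}{3} \cdot 120\right) + 28224\right) + \sqrt{-44 - 99} = \left(\left(-2 + 80\right) + 28224\right) + \sqrt{-143} = \left(78 + 28224\right) + i \sqrt{143} = 28302 + i \sqrt{143}$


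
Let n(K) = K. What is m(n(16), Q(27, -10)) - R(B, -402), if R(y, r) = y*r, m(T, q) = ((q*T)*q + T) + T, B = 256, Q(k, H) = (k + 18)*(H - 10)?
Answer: 13062944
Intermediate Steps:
Q(k, H) = (-10 + H)*(18 + k) (Q(k, H) = (18 + k)*(-10 + H) = (-10 + H)*(18 + k))
m(T, q) = 2*T + T*q**2 (m(T, q) = ((T*q)*q + T) + T = (T*q**2 + T) + T = (T + T*q**2) + T = 2*T + T*q**2)
R(y, r) = r*y
m(n(16), Q(27, -10)) - R(B, -402) = 16*(2 + (-180 - 10*27 + 18*(-10) - 10*27)**2) - (-402)*256 = 16*(2 + (-180 - 270 - 180 - 270)**2) - 1*(-102912) = 16*(2 + (-900)**2) + 102912 = 16*(2 + 810000) + 102912 = 16*810002 + 102912 = 12960032 + 102912 = 13062944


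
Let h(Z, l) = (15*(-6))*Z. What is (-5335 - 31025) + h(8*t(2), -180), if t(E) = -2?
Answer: -34920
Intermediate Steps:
h(Z, l) = -90*Z
(-5335 - 31025) + h(8*t(2), -180) = (-5335 - 31025) - 720*(-2) = -36360 - 90*(-16) = -36360 + 1440 = -34920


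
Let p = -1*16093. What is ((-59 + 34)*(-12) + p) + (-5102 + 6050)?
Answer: -14845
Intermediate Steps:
p = -16093
((-59 + 34)*(-12) + p) + (-5102 + 6050) = ((-59 + 34)*(-12) - 16093) + (-5102 + 6050) = (-25*(-12) - 16093) + 948 = (300 - 16093) + 948 = -15793 + 948 = -14845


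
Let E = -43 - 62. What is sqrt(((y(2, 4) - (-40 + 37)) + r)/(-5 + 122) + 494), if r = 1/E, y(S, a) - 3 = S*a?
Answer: sqrt(49029015)/315 ≈ 22.229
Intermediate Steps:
y(S, a) = 3 + S*a
E = -105
r = -1/105 (r = 1/(-105) = -1/105 ≈ -0.0095238)
sqrt(((y(2, 4) - (-40 + 37)) + r)/(-5 + 122) + 494) = sqrt((((3 + 2*4) - (-40 + 37)) - 1/105)/(-5 + 122) + 494) = sqrt((((3 + 8) - 1*(-3)) - 1/105)/117 + 494) = sqrt(((11 + 3) - 1/105)*(1/117) + 494) = sqrt((14 - 1/105)*(1/117) + 494) = sqrt((1469/105)*(1/117) + 494) = sqrt(113/945 + 494) = sqrt(466943/945) = sqrt(49029015)/315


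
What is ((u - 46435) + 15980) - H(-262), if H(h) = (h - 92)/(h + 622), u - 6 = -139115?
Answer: -10173781/60 ≈ -1.6956e+5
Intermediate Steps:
u = -139109 (u = 6 - 139115 = -139109)
H(h) = (-92 + h)/(622 + h)
((u - 46435) + 15980) - H(-262) = ((-139109 - 46435) + 15980) - (-92 - 262)/(622 - 262) = (-185544 + 15980) - (-354)/360 = -169564 - (-354)/360 = -169564 - 1*(-59/60) = -169564 + 59/60 = -10173781/60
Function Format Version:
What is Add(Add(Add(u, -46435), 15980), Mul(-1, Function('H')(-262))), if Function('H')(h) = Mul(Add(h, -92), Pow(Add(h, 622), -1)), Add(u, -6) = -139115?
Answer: Rational(-10173781, 60) ≈ -1.6956e+5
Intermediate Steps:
u = -139109 (u = Add(6, -139115) = -139109)
Function('H')(h) = Mul(Pow(Add(622, h), -1), Add(-92, h)) (Function('H')(h) = Mul(Add(-92, h), Pow(Add(622, h), -1)) = Mul(Pow(Add(622, h), -1), Add(-92, h)))
Add(Add(Add(u, -46435), 15980), Mul(-1, Function('H')(-262))) = Add(Add(Add(-139109, -46435), 15980), Mul(-1, Mul(Pow(Add(622, -262), -1), Add(-92, -262)))) = Add(Add(-185544, 15980), Mul(-1, Mul(Pow(360, -1), -354))) = Add(-169564, Mul(-1, Mul(Rational(1, 360), -354))) = Add(-169564, Mul(-1, Rational(-59, 60))) = Add(-169564, Rational(59, 60)) = Rational(-10173781, 60)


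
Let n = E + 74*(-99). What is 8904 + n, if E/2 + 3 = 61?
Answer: 1694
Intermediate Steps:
E = 116 (E = -6 + 2*61 = -6 + 122 = 116)
n = -7210 (n = 116 + 74*(-99) = 116 - 7326 = -7210)
8904 + n = 8904 - 7210 = 1694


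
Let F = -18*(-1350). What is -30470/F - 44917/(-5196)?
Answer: 15552683/2104380 ≈ 7.3906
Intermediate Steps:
F = 24300
-30470/F - 44917/(-5196) = -30470/24300 - 44917/(-5196) = -30470*1/24300 - 44917*(-1/5196) = -3047/2430 + 44917/5196 = 15552683/2104380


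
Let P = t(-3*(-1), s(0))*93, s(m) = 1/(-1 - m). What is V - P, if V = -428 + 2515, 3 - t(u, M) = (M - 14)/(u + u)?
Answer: 3151/2 ≈ 1575.5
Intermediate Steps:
t(u, M) = 3 - (-14 + M)/(2*u) (t(u, M) = 3 - (M - 14)/(u + u) = 3 - (-14 + M)/(2*u))
V = 2087
P = 1023/2 (P = ((14 - (-1)/(1 + 0) + 6*(-3*(-1)))/(2*((-3*(-1)))))*93 = ((½)*(14 - (-1)/1 + 6*3)/3)*93 = ((½)*(⅓)*(14 - (-1) + 18))*93 = ((½)*(⅓)*(14 - 1*(-1) + 18))*93 = ((½)*(⅓)*(14 + 1 + 18))*93 = ((½)*(⅓)*33)*93 = (11/2)*93 = 1023/2 ≈ 511.50)
V - P = 2087 - 1*1023/2 = 2087 - 1023/2 = 3151/2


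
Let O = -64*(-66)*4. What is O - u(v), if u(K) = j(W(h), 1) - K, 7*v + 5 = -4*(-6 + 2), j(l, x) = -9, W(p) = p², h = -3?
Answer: 118346/7 ≈ 16907.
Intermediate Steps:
v = 11/7 (v = -5/7 + (-4*(-6 + 2))/7 = -5/7 + (-4*(-4))/7 = -5/7 + (⅐)*16 = -5/7 + 16/7 = 11/7 ≈ 1.5714)
u(K) = -9 - K
O = 16896 (O = 4224*4 = 16896)
O - u(v) = 16896 - (-9 - 1*11/7) = 16896 - (-9 - 11/7) = 16896 - 1*(-74/7) = 16896 + 74/7 = 118346/7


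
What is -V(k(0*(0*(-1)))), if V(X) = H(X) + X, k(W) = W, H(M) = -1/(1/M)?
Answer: 0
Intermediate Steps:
H(M) = -M (H(M) = -1/(1/M) = -M)
V(X) = 0 (V(X) = -X + X = 0)
-V(k(0*(0*(-1)))) = -1*0 = 0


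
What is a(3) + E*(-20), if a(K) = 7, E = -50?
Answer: 1007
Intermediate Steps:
a(3) + E*(-20) = 7 - 50*(-20) = 7 + 1000 = 1007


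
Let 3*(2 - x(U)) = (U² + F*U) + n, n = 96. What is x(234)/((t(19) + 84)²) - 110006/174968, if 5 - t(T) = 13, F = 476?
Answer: -645648221/63163448 ≈ -10.222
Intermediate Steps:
t(T) = -8 (t(T) = 5 - 1*13 = 5 - 13 = -8)
x(U) = -30 - 476*U/3 - U²/3 (x(U) = 2 - ((U² + 476*U) + 96)/3 = 2 - (96 + U² + 476*U)/3 = 2 + (-32 - 476*U/3 - U²/3) = -30 - 476*U/3 - U²/3)
x(234)/((t(19) + 84)²) - 110006/174968 = (-30 - 476/3*234 - ⅓*234²)/((-8 + 84)²) - 110006/174968 = (-30 - 37128 - ⅓*54756)/(76²) - 110006*1/174968 = (-30 - 37128 - 18252)/5776 - 55003/87484 = -55410*1/5776 - 55003/87484 = -27705/2888 - 55003/87484 = -645648221/63163448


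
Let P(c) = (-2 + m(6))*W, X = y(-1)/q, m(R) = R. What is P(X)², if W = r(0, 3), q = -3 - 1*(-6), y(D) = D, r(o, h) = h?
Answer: 144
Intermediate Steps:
q = 3 (q = -3 + 6 = 3)
W = 3
X = -⅓ (X = -1/3 = -1*⅓ = -⅓ ≈ -0.33333)
P(c) = 12 (P(c) = (-2 + 6)*3 = 4*3 = 12)
P(X)² = 12² = 144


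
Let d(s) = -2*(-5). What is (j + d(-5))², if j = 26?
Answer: 1296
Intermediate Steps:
d(s) = 10
(j + d(-5))² = (26 + 10)² = 36² = 1296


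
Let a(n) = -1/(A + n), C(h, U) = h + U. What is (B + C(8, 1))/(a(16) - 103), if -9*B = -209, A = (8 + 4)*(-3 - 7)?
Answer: -30160/96399 ≈ -0.31287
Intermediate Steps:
C(h, U) = U + h
A = -120 (A = 12*(-10) = -120)
B = 209/9 (B = -⅑*(-209) = 209/9 ≈ 23.222)
a(n) = -1/(-120 + n)
(B + C(8, 1))/(a(16) - 103) = (209/9 + (1 + 8))/(-1/(-120 + 16) - 103) = (209/9 + 9)/(-1/(-104) - 103) = 290/(9*(-1*(-1/104) - 103)) = 290/(9*(1/104 - 103)) = 290/(9*(-10711/104)) = (290/9)*(-104/10711) = -30160/96399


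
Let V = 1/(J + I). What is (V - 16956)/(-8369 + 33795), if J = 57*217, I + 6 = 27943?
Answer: -683428535/1024820356 ≈ -0.66688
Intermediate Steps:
I = 27937 (I = -6 + 27943 = 27937)
J = 12369
V = 1/40306 (V = 1/(12369 + 27937) = 1/40306 ≈ 2.4810e-5)
(V - 16956)/(-8369 + 33795) = (1/40306 - 16956)/(-8369 + 33795) = -683428535/40306/25426 = -683428535/40306*1/25426 = -683428535/1024820356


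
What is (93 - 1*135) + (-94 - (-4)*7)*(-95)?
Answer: 6228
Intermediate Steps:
(93 - 1*135) + (-94 - (-4)*7)*(-95) = (93 - 135) + (-94 - 1*(-28))*(-95) = -42 + (-94 + 28)*(-95) = -42 - 66*(-95) = -42 + 6270 = 6228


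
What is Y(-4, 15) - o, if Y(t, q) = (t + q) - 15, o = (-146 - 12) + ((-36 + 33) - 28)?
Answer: 185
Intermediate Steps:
o = -189 (o = -158 + (-3 - 28) = -158 - 31 = -189)
Y(t, q) = -15 + q + t (Y(t, q) = (q + t) - 15 = -15 + q + t)
Y(-4, 15) - o = (-15 + 15 - 4) - 1*(-189) = -4 + 189 = 185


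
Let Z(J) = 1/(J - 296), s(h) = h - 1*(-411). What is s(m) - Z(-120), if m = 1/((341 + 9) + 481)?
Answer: 142082303/345696 ≈ 411.00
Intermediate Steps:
m = 1/831 (m = 1/(350 + 481) = 1/831 ≈ 0.0012034)
s(h) = 411 + h (s(h) = h + 411 = 411 + h)
Z(J) = 1/(-296 + J)
s(m) - Z(-120) = (411 + 1/831) - 1/(-296 - 120) = 341542/831 - 1/(-416) = 341542/831 - 1*(-1/416) = 341542/831 + 1/416 = 142082303/345696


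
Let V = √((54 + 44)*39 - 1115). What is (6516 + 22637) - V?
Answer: 29153 - √2707 ≈ 29101.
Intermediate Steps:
V = √2707 (V = √(98*39 - 1115) = √(3822 - 1115) = √2707 ≈ 52.029)
(6516 + 22637) - V = (6516 + 22637) - √2707 = 29153 - √2707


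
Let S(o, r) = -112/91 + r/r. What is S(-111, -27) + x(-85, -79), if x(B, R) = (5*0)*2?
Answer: -3/13 ≈ -0.23077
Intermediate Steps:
x(B, R) = 0 (x(B, R) = 0*2 = 0)
S(o, r) = -3/13 (S(o, r) = -112*1/91 + 1 = -16/13 + 1 = -3/13)
S(-111, -27) + x(-85, -79) = -3/13 + 0 = -3/13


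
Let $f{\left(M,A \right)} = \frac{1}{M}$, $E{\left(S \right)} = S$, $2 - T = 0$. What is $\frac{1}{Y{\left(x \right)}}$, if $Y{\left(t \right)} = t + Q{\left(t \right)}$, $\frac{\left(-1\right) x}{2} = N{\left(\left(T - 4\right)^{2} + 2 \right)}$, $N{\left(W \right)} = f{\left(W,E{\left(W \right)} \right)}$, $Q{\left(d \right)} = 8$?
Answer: $\frac{3}{23} \approx 0.13043$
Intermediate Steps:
$T = 2$ ($T = 2 - 0 = 2 + 0 = 2$)
$N{\left(W \right)} = \frac{1}{W}$
$x = - \frac{1}{3}$ ($x = - \frac{2}{\left(2 - 4\right)^{2} + 2} = - \frac{2}{\left(-2\right)^{2} + 2} = - \frac{2}{4 + 2} = - \frac{2}{6} = \left(-2\right) \frac{1}{6} = - \frac{1}{3} \approx -0.33333$)
$Y{\left(t \right)} = 8 + t$ ($Y{\left(t \right)} = t + 8 = 8 + t$)
$\frac{1}{Y{\left(x \right)}} = \frac{1}{8 - \frac{1}{3}} = \frac{1}{\frac{23}{3}} = \frac{3}{23}$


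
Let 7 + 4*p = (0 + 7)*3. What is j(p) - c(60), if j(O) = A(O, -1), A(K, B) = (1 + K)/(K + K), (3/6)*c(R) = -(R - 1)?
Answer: 1661/14 ≈ 118.64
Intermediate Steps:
c(R) = 2 - 2*R (c(R) = 2*(-(R - 1)) = 2*(-(-1 + R)) = 2*(1 - R) = 2 - 2*R)
p = 7/2 (p = -7/4 + ((0 + 7)*3)/4 = -7/4 + (7*3)/4 = -7/4 + (1/4)*21 = -7/4 + 21/4 = 7/2 ≈ 3.5000)
A(K, B) = (1 + K)/(2*K) (A(K, B) = (1 + K)/((2*K)) = (1 + K)*(1/(2*K)) = (1 + K)/(2*K))
j(O) = (1 + O)/(2*O)
j(p) - c(60) = (1 + 7/2)/(2*(7/2)) - (2 - 2*60) = (1/2)*(2/7)*(9/2) - (2 - 120) = 9/14 - 1*(-118) = 9/14 + 118 = 1661/14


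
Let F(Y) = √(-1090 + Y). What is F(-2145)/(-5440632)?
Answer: -I*√3235/5440632 ≈ -1.0454e-5*I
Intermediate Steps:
F(-2145)/(-5440632) = √(-1090 - 2145)/(-5440632) = √(-3235)*(-1/5440632) = (I*√3235)*(-1/5440632) = -I*√3235/5440632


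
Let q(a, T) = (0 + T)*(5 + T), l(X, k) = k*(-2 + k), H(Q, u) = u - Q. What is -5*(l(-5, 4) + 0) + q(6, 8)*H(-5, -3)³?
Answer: 792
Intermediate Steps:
q(a, T) = T*(5 + T)
-5*(l(-5, 4) + 0) + q(6, 8)*H(-5, -3)³ = -5*(4*(-2 + 4) + 0) + (8*(5 + 8))*(-3 - 1*(-5))³ = -5*(4*2 + 0) + (8*13)*(-3 + 5)³ = -5*(8 + 0) + 104*2³ = -5*8 + 104*8 = -40 + 832 = 792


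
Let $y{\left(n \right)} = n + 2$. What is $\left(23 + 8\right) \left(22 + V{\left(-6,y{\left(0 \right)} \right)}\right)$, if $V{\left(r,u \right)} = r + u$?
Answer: $558$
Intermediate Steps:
$y{\left(n \right)} = 2 + n$
$\left(23 + 8\right) \left(22 + V{\left(-6,y{\left(0 \right)} \right)}\right) = \left(23 + 8\right) \left(22 + \left(-6 + \left(2 + 0\right)\right)\right) = 31 \left(22 + \left(-6 + 2\right)\right) = 31 \left(22 - 4\right) = 31 \cdot 18 = 558$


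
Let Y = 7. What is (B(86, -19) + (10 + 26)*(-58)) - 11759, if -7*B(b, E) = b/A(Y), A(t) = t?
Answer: -678589/49 ≈ -13849.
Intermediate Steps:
B(b, E) = -b/49 (B(b, E) = -b/(7*7) = -b/49)
(B(86, -19) + (10 + 26)*(-58)) - 11759 = (-1/49*86 + (10 + 26)*(-58)) - 11759 = (-86/49 + 36*(-58)) - 11759 = (-86/49 - 2088) - 11759 = -102398/49 - 11759 = -678589/49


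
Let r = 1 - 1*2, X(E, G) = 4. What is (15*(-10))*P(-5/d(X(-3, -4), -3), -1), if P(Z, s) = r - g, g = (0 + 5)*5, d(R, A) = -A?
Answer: 3900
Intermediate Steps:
r = -1 (r = 1 - 2 = -1)
g = 25 (g = 5*5 = 25)
P(Z, s) = -26 (P(Z, s) = -1 - 1*25 = -1 - 25 = -26)
(15*(-10))*P(-5/d(X(-3, -4), -3), -1) = (15*(-10))*(-26) = -150*(-26) = 3900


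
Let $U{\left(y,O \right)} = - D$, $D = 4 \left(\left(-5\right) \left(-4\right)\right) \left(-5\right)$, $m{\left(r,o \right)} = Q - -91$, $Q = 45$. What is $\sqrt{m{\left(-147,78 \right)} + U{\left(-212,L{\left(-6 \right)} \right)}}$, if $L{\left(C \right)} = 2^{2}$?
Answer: $2 \sqrt{134} \approx 23.152$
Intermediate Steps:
$m{\left(r,o \right)} = 136$ ($m{\left(r,o \right)} = 45 - -91 = 45 + 91 = 136$)
$D = -400$ ($D = 4 \cdot 20 \left(-5\right) = 80 \left(-5\right) = -400$)
$L{\left(C \right)} = 4$
$U{\left(y,O \right)} = 400$ ($U{\left(y,O \right)} = \left(-1\right) \left(-400\right) = 400$)
$\sqrt{m{\left(-147,78 \right)} + U{\left(-212,L{\left(-6 \right)} \right)}} = \sqrt{136 + 400} = \sqrt{536} = 2 \sqrt{134}$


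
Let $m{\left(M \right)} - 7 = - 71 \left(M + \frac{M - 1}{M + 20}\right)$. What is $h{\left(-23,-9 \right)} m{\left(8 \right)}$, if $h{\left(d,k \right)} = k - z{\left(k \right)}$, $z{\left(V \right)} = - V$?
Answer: $\frac{20835}{2} \approx 10418.0$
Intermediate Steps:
$m{\left(M \right)} = 7 - 71 M - \frac{71 \left(-1 + M\right)}{20 + M}$ ($m{\left(M \right)} = 7 - 71 \left(M + \frac{M - 1}{M + 20}\right) = 7 - 71 \left(M + \frac{-1 + M}{20 + M}\right) = 7 - \left(71 M + \frac{71 \left(-1 + M\right)}{20 + M}\right) = 7 - 71 M - \frac{71 \left(-1 + M\right)}{20 + M}$)
$h{\left(d,k \right)} = 2 k$ ($h{\left(d,k \right)} = k - - k = k + k = 2 k$)
$h{\left(-23,-9 \right)} m{\left(8 \right)} = 2 \left(-9\right) \frac{211 - 11872 - 71 \cdot 8^{2}}{20 + 8} = - 18 \frac{211 - 11872 - 4544}{28} = - 18 \cdot \frac{1}{28} \left(-16205\right) = \left(-18\right) \left(- \frac{2315}{4}\right) = \frac{20835}{2}$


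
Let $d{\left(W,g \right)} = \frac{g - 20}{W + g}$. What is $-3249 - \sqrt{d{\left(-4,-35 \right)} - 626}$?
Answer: $-3249 - \frac{i \sqrt{950001}}{39} \approx -3249.0 - 24.992 i$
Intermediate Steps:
$d{\left(W,g \right)} = \frac{-20 + g}{W + g}$
$-3249 - \sqrt{d{\left(-4,-35 \right)} - 626} = -3249 - \sqrt{\frac{-20 - 35}{-4 - 35} - 626} = -3249 - \sqrt{\frac{1}{-39} \left(-55\right) - 626} = -3249 - \sqrt{\left(- \frac{1}{39}\right) \left(-55\right) - 626} = -3249 - \sqrt{\frac{55}{39} - 626} = -3249 - \sqrt{- \frac{24359}{39}} = -3249 - \frac{i \sqrt{950001}}{39}$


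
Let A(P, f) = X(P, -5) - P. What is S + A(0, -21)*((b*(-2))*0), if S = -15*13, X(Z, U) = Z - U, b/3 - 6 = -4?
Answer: -195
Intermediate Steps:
b = 6 (b = 18 + 3*(-4) = 18 - 12 = 6)
A(P, f) = 5 (A(P, f) = (P - 1*(-5)) - P = (P + 5) - P = (5 + P) - P = 5)
S = -195
S + A(0, -21)*((b*(-2))*0) = -195 + 5*((6*(-2))*0) = -195 + 5*(-12*0) = -195 + 5*0 = -195 + 0 = -195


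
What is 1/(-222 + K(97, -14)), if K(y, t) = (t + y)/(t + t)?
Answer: -28/6299 ≈ -0.0044452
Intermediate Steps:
K(y, t) = (t + y)/(2*t) (K(y, t) = (t + y)/((2*t)) = (t + y)*(1/(2*t)) = (t + y)/(2*t))
1/(-222 + K(97, -14)) = 1/(-222 + (1/2)*(-14 + 97)/(-14)) = 1/(-222 + (1/2)*(-1/14)*83) = 1/(-222 - 83/28) = 1/(-6299/28) = -28/6299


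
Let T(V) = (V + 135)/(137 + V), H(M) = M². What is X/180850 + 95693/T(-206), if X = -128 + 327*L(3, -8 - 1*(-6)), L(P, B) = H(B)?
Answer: 119411953823/1284035 ≈ 92997.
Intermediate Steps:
L(P, B) = B²
T(V) = (135 + V)/(137 + V)
X = 1180 (X = -128 + 327*(-8 - 1*(-6))² = -128 + 327*(-8 + 6)² = -128 + 327*(-2)² = -128 + 327*4 = -128 + 1308 = 1180)
X/180850 + 95693/T(-206) = 1180/180850 + 95693/(((135 - 206)/(137 - 206))) = 1180*(1/180850) + 95693/((-71/(-69))) = 118/18085 + 95693/((-1/69*(-71))) = 118/18085 + 95693/(71/69) = 118/18085 + 95693*(69/71) = 118/18085 + 6602817/71 = 119411953823/1284035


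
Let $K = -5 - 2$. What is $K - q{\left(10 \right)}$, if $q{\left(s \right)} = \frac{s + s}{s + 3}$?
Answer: $- \frac{111}{13} \approx -8.5385$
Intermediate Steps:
$q{\left(s \right)} = \frac{2 s}{3 + s}$
$K = -7$ ($K = -5 - 2 = -7$)
$K - q{\left(10 \right)} = -7 - 2 \cdot 10 \frac{1}{3 + 10} = -7 - 2 \cdot 10 \cdot \frac{1}{13} = -7 - \frac{20}{13} = - \frac{111}{13}$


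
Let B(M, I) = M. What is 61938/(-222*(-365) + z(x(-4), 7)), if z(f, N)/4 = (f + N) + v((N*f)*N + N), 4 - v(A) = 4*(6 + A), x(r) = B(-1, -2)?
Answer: 30969/40823 ≈ 0.75862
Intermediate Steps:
x(r) = -1
v(A) = -20 - 4*A (v(A) = 4 - 4*(6 + A) = 4 - (24 + 4*A) = 4 + (-24 - 4*A) = -20 - 4*A)
z(f, N) = -80 - 12*N + 4*f - 16*f*N² (z(f, N) = 4*((f + N) + (-20 - 4*((N*f)*N + N))) = 4*((N + f) + (-20 - 4*(f*N² + N))) = 4*((N + f) + (-20 - 4*(N + f*N²))) = 4*((N + f) + (-20 + (-4*N - 4*f*N²))) = 4*((N + f) + (-20 - 4*N - 4*f*N²)) = 4*(-20 + f - 3*N - 4*f*N²) = -80 - 12*N + 4*f - 16*f*N²)
61938/(-222*(-365) + z(x(-4), 7)) = 61938/(-222*(-365) + (-80 + 4*7 + 4*(-1) - 16*7*(1 + 7*(-1)))) = 61938/(81030 + (-80 + 28 - 4 - 16*7*(1 - 7))) = 61938/(81030 + (-80 + 28 - 4 - 16*7*(-6))) = 61938/(81030 + (-80 + 28 - 4 + 672)) = 61938/(81030 + 616) = 61938/81646 = 61938*(1/81646) = 30969/40823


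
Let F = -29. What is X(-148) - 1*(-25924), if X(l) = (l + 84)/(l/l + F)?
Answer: 181484/7 ≈ 25926.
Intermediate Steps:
X(l) = -3 - l/28 (X(l) = (l + 84)/(l/l - 29) = (84 + l)/(1 - 29) = (84 + l)/(-28) = (84 + l)*(-1/28) = -3 - l/28)
X(-148) - 1*(-25924) = (-3 - 1/28*(-148)) - 1*(-25924) = (-3 + 37/7) + 25924 = 16/7 + 25924 = 181484/7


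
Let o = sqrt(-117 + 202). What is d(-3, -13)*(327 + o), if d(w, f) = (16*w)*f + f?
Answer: 199797 + 611*sqrt(85) ≈ 2.0543e+5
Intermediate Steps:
o = sqrt(85) ≈ 9.2195
d(w, f) = f + 16*f*w (d(w, f) = 16*f*w + f = f + 16*f*w)
d(-3, -13)*(327 + o) = (-13*(1 + 16*(-3)))*(327 + sqrt(85)) = (-13*(1 - 48))*(327 + sqrt(85)) = (-13*(-47))*(327 + sqrt(85)) = 611*(327 + sqrt(85)) = 199797 + 611*sqrt(85)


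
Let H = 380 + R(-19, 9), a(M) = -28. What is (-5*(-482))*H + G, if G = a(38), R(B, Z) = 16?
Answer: 954332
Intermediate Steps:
G = -28
H = 396 (H = 380 + 16 = 396)
(-5*(-482))*H + G = -5*(-482)*396 - 28 = 2410*396 - 28 = 954360 - 28 = 954332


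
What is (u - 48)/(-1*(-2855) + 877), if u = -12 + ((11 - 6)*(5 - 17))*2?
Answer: -15/311 ≈ -0.048231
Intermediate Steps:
u = -132 (u = -12 + (5*(-12))*2 = -12 - 60*2 = -12 - 120 = -132)
(u - 48)/(-1*(-2855) + 877) = (-132 - 48)/(-1*(-2855) + 877) = -180/(2855 + 877) = -180/3732 = -180*1/3732 = -15/311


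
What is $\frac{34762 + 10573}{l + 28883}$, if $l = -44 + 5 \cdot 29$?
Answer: $\frac{45335}{28984} \approx 1.5641$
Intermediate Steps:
$l = 101$ ($l = -44 + 145 = 101$)
$\frac{34762 + 10573}{l + 28883} = \frac{34762 + 10573}{101 + 28883} = \frac{45335}{28984}$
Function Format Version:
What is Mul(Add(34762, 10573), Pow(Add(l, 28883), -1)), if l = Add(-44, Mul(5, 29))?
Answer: Rational(45335, 28984) ≈ 1.5641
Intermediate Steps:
l = 101 (l = Add(-44, 145) = 101)
Mul(Add(34762, 10573), Pow(Add(l, 28883), -1)) = Mul(Add(34762, 10573), Pow(Add(101, 28883), -1)) = Mul(45335, Pow(28984, -1)) = Mul(45335, Rational(1, 28984)) = Rational(45335, 28984)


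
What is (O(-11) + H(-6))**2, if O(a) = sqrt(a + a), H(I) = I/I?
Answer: (1 + I*sqrt(22))**2 ≈ -21.0 + 9.3808*I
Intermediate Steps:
H(I) = 1
O(a) = sqrt(2)*sqrt(a) (O(a) = sqrt(2*a) = sqrt(2)*sqrt(a))
(O(-11) + H(-6))**2 = (sqrt(2)*sqrt(-11) + 1)**2 = (sqrt(2)*(I*sqrt(11)) + 1)**2 = (I*sqrt(22) + 1)**2 = (1 + I*sqrt(22))**2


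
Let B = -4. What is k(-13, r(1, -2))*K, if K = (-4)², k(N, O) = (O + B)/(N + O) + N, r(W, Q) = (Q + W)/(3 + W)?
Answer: -10752/53 ≈ -202.87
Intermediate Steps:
r(W, Q) = (Q + W)/(3 + W)
k(N, O) = N + (-4 + O)/(N + O) (k(N, O) = (O - 4)/(N + O) + N = (-4 + O)/(N + O) + N = N + (-4 + O)/(N + O))
K = 16
k(-13, r(1, -2))*K = ((-4 + (-2 + 1)/(3 + 1) + (-13)² - 13*(-2 + 1)/(3 + 1))/(-13 + (-2 + 1)/(3 + 1)))*16 = ((-4 - 1/4 + 169 - 13*(-1)/4)/(-13 - 1/4))*16 = ((-4 + (¼)*(-1) + 169 - 13*(-1)/4)/(-13 + (¼)*(-1)))*16 = ((-4 - ¼ + 169 - 13*(-¼))/(-13 - ¼))*16 = ((-4 - ¼ + 169 + 13/4)/(-53/4))*16 = -4/53*168*16 = -672/53*16 = -10752/53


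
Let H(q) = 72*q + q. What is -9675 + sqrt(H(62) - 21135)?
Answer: -9675 + I*sqrt(16609) ≈ -9675.0 + 128.88*I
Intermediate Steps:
H(q) = 73*q
-9675 + sqrt(H(62) - 21135) = -9675 + sqrt(73*62 - 21135) = -9675 + sqrt(4526 - 21135) = -9675 + sqrt(-16609) = -9675 + I*sqrt(16609)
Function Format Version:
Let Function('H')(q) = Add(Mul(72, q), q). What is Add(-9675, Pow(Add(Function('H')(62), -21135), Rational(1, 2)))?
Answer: Add(-9675, Mul(I, Pow(16609, Rational(1, 2)))) ≈ Add(-9675.0, Mul(128.88, I))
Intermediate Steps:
Function('H')(q) = Mul(73, q)
Add(-9675, Pow(Add(Function('H')(62), -21135), Rational(1, 2))) = Add(-9675, Pow(Add(Mul(73, 62), -21135), Rational(1, 2))) = Add(-9675, Pow(Add(4526, -21135), Rational(1, 2))) = Add(-9675, Pow(-16609, Rational(1, 2))) = Add(-9675, Mul(I, Pow(16609, Rational(1, 2))))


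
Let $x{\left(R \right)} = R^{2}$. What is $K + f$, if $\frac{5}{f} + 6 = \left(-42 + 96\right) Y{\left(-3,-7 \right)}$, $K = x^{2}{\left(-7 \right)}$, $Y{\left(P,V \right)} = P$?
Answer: $\frac{403363}{168} \approx 2401.0$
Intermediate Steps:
$K = 2401$ ($K = \left(\left(-7\right)^{2}\right)^{2} = 49^{2} = 2401$)
$f = - \frac{5}{168}$ ($f = \frac{5}{-6 + \left(-42 + 96\right) \left(-3\right)} = \frac{5}{-6 + 54 \left(-3\right)} = \frac{5}{-6 - 162} = \frac{5}{-168} = 5 \left(- \frac{1}{168}\right) = - \frac{5}{168} \approx -0.029762$)
$K + f = 2401 - \frac{5}{168} = \frac{403363}{168}$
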